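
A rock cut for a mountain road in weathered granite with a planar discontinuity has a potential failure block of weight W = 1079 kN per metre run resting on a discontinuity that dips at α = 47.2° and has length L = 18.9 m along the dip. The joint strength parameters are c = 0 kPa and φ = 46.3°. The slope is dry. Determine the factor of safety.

Resolving the block weight along and normal to the plane and applying the Mohr–Coulomb strength on the joint:
N' = W cosα = 1079·cos47.2° = 733.1 kN/m
Driving force T = W sinα = 1079·sin47.2° = 791.7 kN/m
Resisting force R = c·L + N'·tanφ = 0·18.9 + 733.1·tan46.3° = 0.0 + 767.2 = 767.2 kN/m
FS = R / T = 767.2 / 791.7 = 0.969

FS = 0.97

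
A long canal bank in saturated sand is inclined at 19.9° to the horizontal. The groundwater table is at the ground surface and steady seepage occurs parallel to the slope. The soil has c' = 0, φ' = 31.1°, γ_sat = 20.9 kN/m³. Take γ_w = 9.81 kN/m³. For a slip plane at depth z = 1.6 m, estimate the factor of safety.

With seepage parallel to the slope and the water table at the surface, the effective normal stress on the slip plane uses the buoyant unit weight γ' = γ_sat − γ_w while the driving shear stress uses γ_sat:
FS = [c' + γ' z cos²β tanφ'] / [γ_sat z sinβ cosβ]
(For c' = 0 this reduces to FS = (γ'/γ_sat)·tanφ'/tanβ.)
γ' = 20.9 − 9.81 = 11.09 kN/m³
Numerator = 0.0 + 11.09·1.6·cos²19.9°·tan31.1° = 0.0 + 11.09·1.6·0.8841·0.6032 = 9.464 kPa
Denominator = 20.9·1.6·sin19.9°·cos19.9° = 20.9·1.6·0.3404·0.9403 = 10.703 kPa
FS = 9.464 / 10.703 = 0.884

FS = 0.88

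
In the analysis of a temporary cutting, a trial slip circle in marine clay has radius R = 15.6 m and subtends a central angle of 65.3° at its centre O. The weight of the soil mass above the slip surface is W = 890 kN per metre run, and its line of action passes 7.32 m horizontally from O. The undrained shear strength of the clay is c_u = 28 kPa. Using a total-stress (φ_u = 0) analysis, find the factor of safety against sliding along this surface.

Taking moments about the centre O, the resisting moment is provided by the undrained shear strength acting along the arc:
Arc length L_a = R·θ = 15.6·(65.3°·π/180) = 15.6·1.1397 = 17.78 m
M_R = c_u·L_a·R = 28·17.78·15.6 = 7766.0 kN·m/m
M_D = W·d = 890·7.32 = 6514.8 kN·m/m
FS = M_R / M_D = 7766.0 / 6514.8 = 1.192

FS = 1.19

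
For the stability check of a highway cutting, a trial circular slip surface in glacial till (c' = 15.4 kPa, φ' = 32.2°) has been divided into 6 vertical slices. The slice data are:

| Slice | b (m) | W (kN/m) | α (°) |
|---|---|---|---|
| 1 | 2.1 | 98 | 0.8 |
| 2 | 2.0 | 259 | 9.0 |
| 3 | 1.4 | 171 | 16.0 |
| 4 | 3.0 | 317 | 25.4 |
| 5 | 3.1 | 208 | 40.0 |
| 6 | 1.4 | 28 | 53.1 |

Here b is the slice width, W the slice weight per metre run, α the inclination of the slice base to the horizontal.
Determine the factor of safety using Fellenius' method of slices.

FS = 2.24

Ordinary method of slices: FS = Σ[c'·Δl_i + (W_i cosα_i)·tanφ'] / Σ W_i sinα_i, with Δl_i = b_i / cosα_i.
Slice 1: Δl = 2.1/cos0.8° = 2.100 m; N'_1 = 98·cos0.8° = 98.0; c'Δl = 32.34; W sinα = 1.4
Slice 2: Δl = 2.0/cos9.0° = 2.025 m; N'_2 = 259·cos9.0° = 255.8; c'Δl = 31.18; W sinα = 40.5
Slice 3: Δl = 1.4/cos16.0° = 1.456 m; N'_3 = 171·cos16.0° = 164.4; c'Δl = 22.43; W sinα = 47.1
Slice 4: Δl = 3.0/cos25.4° = 3.321 m; N'_4 = 317·cos25.4° = 286.4; c'Δl = 51.14; W sinα = 136.0
Slice 5: Δl = 3.1/cos40.0° = 4.047 m; N'_5 = 208·cos40.0° = 159.3; c'Δl = 62.32; W sinα = 133.7
Slice 6: Δl = 1.4/cos53.1° = 2.332 m; N'_6 = 28·cos53.1° = 16.8; c'Δl = 35.91; W sinα = 22.4
Σc'Δl = 235.3 kN/m; ΣN' = 980.7 kN/m; ΣW sinα = 381.1 kN/m
Resisting = 235.3 + 980.7·tan32.2° = 235.3 + 617.6 = 852.9 kN/m
FS = 852.9 / 381.1 = 2.238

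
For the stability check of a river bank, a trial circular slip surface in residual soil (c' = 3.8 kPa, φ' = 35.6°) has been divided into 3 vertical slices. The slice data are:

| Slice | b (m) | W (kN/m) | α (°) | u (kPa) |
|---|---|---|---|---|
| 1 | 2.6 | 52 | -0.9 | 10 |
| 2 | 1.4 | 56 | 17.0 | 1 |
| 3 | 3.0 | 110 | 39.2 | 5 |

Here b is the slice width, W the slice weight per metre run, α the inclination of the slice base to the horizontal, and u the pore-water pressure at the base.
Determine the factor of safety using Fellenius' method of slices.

FS = 1.57

Ordinary method of slices: FS = Σ[c'·Δl_i + (W_i cosα_i − u_i·Δl_i)·tanφ'] / Σ W_i sinα_i, with Δl_i = b_i / cosα_i.
Slice 1: Δl = 2.6/cos(-0.9°) = 2.600 m; N'_1 = 52·cos(-0.9°) − 10·2.600 = 26.0; c'Δl = 9.88; W sinα = -0.8
Slice 2: Δl = 1.4/cos17.0° = 1.464 m; N'_2 = 56·cos17.0° − 1·1.464 = 52.1; c'Δl = 5.56; W sinα = 16.4
Slice 3: Δl = 3.0/cos39.2° = 3.871 m; N'_3 = 110·cos39.2° − 5·3.871 = 65.9; c'Δl = 14.71; W sinα = 69.5
Σc'Δl = 30.2 kN/m; ΣN' = 144.0 kN/m; ΣW sinα = 85.1 kN/m
Resisting = 30.2 + 144.0·tan35.6° = 30.2 + 103.1 = 133.2 kN/m
FS = 133.2 / 85.1 = 1.566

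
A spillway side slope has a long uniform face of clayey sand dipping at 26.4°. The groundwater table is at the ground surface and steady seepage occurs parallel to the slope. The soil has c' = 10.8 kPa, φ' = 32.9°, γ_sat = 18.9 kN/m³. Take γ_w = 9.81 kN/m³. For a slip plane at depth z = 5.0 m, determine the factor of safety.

FS = 0.91

With seepage parallel to the slope and the water table at the surface, the effective normal stress on the slip plane uses the buoyant unit weight γ' = γ_sat − γ_w while the driving shear stress uses γ_sat:
FS = [c' + γ' z cos²β tanφ'] / [γ_sat z sinβ cosβ]
γ' = 18.9 − 9.81 = 9.09 kN/m³
Numerator = 10.8 + 9.09·5.0·cos²26.4°·tan32.9° = 10.8 + 9.09·5.0·0.8023·0.6469 = 34.390 kPa
Denominator = 18.9·5.0·sin26.4°·cos26.4° = 18.9·5.0·0.4446·0.8957 = 37.636 kPa
FS = 34.390 / 37.636 = 0.914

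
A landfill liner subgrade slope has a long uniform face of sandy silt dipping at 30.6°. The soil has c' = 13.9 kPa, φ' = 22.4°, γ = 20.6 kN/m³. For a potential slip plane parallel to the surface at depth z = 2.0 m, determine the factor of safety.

For an infinite slope with a slip plane parallel to the surface (no pore pressure): FS = [c' + γz cos²β tanφ'] / [γz sinβ cosβ].
γz = 20.6·2.0 = 41.20 kN/m²
Numerator = 13.9 + 41.20·cos²30.6°·tan22.4° = 13.9 + 41.20·0.7409·0.4122 = 26.481 kPa
Denominator = 41.20·sin30.6°·cos30.6° = 41.20·0.5090·0.8607 = 18.052 kPa
FS = 26.481 / 18.052 = 1.467

FS = 1.47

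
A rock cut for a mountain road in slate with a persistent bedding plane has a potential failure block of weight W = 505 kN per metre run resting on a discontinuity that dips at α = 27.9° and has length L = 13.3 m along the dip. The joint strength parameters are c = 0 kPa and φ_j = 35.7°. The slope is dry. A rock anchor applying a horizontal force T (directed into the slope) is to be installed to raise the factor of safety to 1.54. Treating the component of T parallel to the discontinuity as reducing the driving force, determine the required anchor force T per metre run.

Resolving forces along and normal to the sliding plane, with the horizontal anchor force T adding T·sinα to the effective normal force and T·cosα acting up the plane against the driving force:
FS = [cL + (W cosα + T sinα) tanφ_j] / [W sinα − T cosα]
Without the anchor: N' = 446.3 kN/m, driving T_d = 236.3 kN/m, resisting R = 0·13.3 + 446.3·tan35.7° = 320.7 kN/m, FS = 1.36.
Setting FS = 1.54 and solving for T:
1.54·(236.3 − T cos27.9°) = 320.7 + T sin27.9°·tan35.7°
T·(sin27.9°·tan35.7° + 1.54·cos27.9°) = 1.54·236.3 − 320.7
T·(0.4679·0.7186 + 1.54·0.8838) = 363.9 − 320.7 = 43.2
T·1.6972 = 43.2
T = 25.5 kN/m

T = 25 kN/m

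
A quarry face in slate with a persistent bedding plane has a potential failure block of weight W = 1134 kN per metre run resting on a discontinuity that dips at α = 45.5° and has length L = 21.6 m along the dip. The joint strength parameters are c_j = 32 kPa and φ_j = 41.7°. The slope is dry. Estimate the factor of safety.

FS = 1.73

Resolving the block weight along and normal to the plane and applying the Mohr–Coulomb strength on the joint:
N' = W cosα = 1134·cos45.5° = 794.8 kN/m
Driving force T = W sinα = 1134·sin45.5° = 808.8 kN/m
Resisting force R = c_j·L + N'·tanφ_j = 32·21.6 + 794.8·tan41.7° = 691.2 + 708.2 = 1399.4 kN/m
FS = R / T = 1399.4 / 808.8 = 1.730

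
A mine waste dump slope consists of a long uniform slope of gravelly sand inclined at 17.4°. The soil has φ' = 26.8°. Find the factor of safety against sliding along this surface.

For a dry cohesionless infinite slope the factor of safety is FS = tanφ' / tanβ.
FS = tan26.8° / tan17.4° = 0.5051 / 0.3134 = 1.612

FS = 1.61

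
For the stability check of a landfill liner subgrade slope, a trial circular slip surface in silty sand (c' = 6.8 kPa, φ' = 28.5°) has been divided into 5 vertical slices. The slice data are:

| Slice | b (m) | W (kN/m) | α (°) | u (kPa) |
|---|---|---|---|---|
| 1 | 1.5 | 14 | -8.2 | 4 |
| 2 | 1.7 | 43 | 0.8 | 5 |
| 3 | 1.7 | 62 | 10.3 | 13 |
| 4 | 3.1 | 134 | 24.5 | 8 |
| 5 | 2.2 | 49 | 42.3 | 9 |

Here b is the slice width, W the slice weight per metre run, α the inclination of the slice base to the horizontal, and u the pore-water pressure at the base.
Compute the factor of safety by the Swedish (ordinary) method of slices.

FS = 1.81

Ordinary method of slices: FS = Σ[c'·Δl_i + (W_i cosα_i − u_i·Δl_i)·tanφ'] / Σ W_i sinα_i, with Δl_i = b_i / cosα_i.
Slice 1: Δl = 1.5/cos(-8.2°) = 1.515 m; N'_1 = 14·cos(-8.2°) − 4·1.515 = 7.8; c'Δl = 10.31; W sinα = -2.0
Slice 2: Δl = 1.7/cos0.8° = 1.700 m; N'_2 = 43·cos0.8° − 5·1.700 = 34.5; c'Δl = 11.56; W sinα = 0.6
Slice 3: Δl = 1.7/cos10.3° = 1.728 m; N'_3 = 62·cos10.3° − 13·1.728 = 38.5; c'Δl = 11.75; W sinα = 11.1
Slice 4: Δl = 3.1/cos24.5° = 3.407 m; N'_4 = 134·cos24.5° − 8·3.407 = 94.7; c'Δl = 23.17; W sinα = 55.6
Slice 5: Δl = 2.2/cos42.3° = 2.974 m; N'_5 = 49·cos42.3° − 9·2.974 = 9.5; c'Δl = 20.23; W sinα = 33.0
Σc'Δl = 77.0 kN/m; ΣN' = 185.0 kN/m; ΣW sinα = 98.2 kN/m
Resisting = 77.0 + 185.0·tan28.5° = 77.0 + 100.4 = 177.4 kN/m
FS = 177.4 / 98.2 = 1.806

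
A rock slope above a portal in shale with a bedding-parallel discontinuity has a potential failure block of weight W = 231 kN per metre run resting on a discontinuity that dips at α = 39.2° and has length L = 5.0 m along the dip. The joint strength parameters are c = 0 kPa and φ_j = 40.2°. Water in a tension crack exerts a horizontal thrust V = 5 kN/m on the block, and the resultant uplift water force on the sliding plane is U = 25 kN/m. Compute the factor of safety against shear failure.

FS = 0.85

Resolving the block weight along and normal to the plane and applying the Mohr–Coulomb strength on the joint:
N' = W cosα − U − V sinα = 231·cos39.2° − 25 − 5·sin39.2° = 150.9 kN/m
Driving force T = W sinα + V cosα = 231·sin39.2° + 5·cos39.2° = 149.9 kN/m
Resisting force R = c·L + N'·tanφ_j = 0·5.0 + 150.9·tan40.2° = 0.0 + 127.5 = 127.5 kN/m
FS = R / T = 127.5 / 149.9 = 0.851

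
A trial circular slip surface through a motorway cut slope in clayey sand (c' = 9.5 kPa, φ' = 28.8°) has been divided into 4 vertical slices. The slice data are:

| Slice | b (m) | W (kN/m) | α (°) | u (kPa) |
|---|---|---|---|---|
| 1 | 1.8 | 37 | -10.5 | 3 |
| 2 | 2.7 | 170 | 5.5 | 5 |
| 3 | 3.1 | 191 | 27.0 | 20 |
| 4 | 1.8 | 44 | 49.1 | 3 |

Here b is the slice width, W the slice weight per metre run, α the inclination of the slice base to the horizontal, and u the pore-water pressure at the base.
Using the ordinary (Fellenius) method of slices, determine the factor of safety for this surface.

FS = 2.10

Ordinary method of slices: FS = Σ[c'·Δl_i + (W_i cosα_i − u_i·Δl_i)·tanφ'] / Σ W_i sinα_i, with Δl_i = b_i / cosα_i.
Slice 1: Δl = 1.8/cos(-10.5°) = 1.831 m; N'_1 = 37·cos(-10.5°) − 3·1.831 = 30.9; c'Δl = 17.39; W sinα = -6.7
Slice 2: Δl = 2.7/cos5.5° = 2.712 m; N'_2 = 170·cos5.5° − 5·2.712 = 155.7; c'Δl = 25.77; W sinα = 16.3
Slice 3: Δl = 3.1/cos27.0° = 3.479 m; N'_3 = 191·cos27.0° − 20·3.479 = 100.6; c'Δl = 33.05; W sinα = 86.7
Slice 4: Δl = 1.8/cos49.1° = 2.749 m; N'_4 = 44·cos49.1° − 3·2.749 = 20.6; c'Δl = 26.12; W sinα = 33.3
Σc'Δl = 102.3 kN/m; ΣN' = 307.7 kN/m; ΣW sinα = 129.5 kN/m
Resisting = 102.3 + 307.7·tan28.8° = 102.3 + 169.2 = 271.5 kN/m
FS = 271.5 / 129.5 = 2.096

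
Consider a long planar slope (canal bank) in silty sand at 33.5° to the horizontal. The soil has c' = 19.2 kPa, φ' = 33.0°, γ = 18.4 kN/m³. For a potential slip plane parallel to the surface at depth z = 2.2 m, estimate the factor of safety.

FS = 2.01

For an infinite slope with a slip plane parallel to the surface (no pore pressure): FS = [c' + γz cos²β tanφ'] / [γz sinβ cosβ].
γz = 18.4·2.2 = 40.48 kN/m²
Numerator = 19.2 + 40.48·cos²33.5°·tan33.0° = 19.2 + 40.48·0.6954·0.6494 = 37.480 kPa
Denominator = 40.48·sin33.5°·cos33.5° = 40.48·0.5519·0.8339 = 18.631 kPa
FS = 37.480 / 18.631 = 2.012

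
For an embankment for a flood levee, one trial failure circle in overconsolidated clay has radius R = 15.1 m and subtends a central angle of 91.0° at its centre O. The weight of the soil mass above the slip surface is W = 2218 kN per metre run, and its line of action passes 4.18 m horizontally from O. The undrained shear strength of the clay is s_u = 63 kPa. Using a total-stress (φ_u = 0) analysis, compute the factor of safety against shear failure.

Taking moments about the centre O, the resisting moment is provided by the undrained shear strength acting along the arc:
Arc length L_a = R·θ = 15.1·(91.0°·π/180) = 15.1·1.5882 = 23.98 m
M_R = s_u·L_a·R = 63·23.98·15.1 = 22814.6 kN·m/m
M_D = W·d = 2218·4.18 = 9271.2 kN·m/m
FS = M_R / M_D = 22814.6 / 9271.2 = 2.461

FS = 2.46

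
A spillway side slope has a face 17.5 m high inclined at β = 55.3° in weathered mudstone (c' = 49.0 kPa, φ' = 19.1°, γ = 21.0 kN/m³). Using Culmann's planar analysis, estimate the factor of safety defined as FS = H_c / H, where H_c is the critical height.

H_c = (4c'/γ) · sinβ cosφ' / [1 − cos(β − φ')]
    = (4·49.0/21.0) · sin55.3°·cos19.1° / [1 − cos36.2°]
    = 9.333 · 0.7769 / 0.1930 = 37.56 m
FS = H_c / H = 37.56 / 17.5 = 2.146

FS = 2.15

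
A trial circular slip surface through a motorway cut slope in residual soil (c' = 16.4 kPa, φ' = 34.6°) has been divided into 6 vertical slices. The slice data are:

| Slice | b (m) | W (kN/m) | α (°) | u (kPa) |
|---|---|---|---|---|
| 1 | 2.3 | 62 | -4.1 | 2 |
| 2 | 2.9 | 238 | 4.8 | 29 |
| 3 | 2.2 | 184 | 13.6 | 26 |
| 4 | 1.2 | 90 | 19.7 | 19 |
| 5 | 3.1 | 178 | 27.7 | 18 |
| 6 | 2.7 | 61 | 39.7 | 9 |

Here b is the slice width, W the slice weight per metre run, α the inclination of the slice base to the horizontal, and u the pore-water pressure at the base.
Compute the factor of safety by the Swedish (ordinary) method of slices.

FS = 2.86

Ordinary method of slices: FS = Σ[c'·Δl_i + (W_i cosα_i − u_i·Δl_i)·tanφ'] / Σ W_i sinα_i, with Δl_i = b_i / cosα_i.
Slice 1: Δl = 2.3/cos(-4.1°) = 2.306 m; N'_1 = 62·cos(-4.1°) − 2·2.306 = 57.2; c'Δl = 37.82; W sinα = -4.4
Slice 2: Δl = 2.9/cos4.8° = 2.910 m; N'_2 = 238·cos4.8° − 29·2.910 = 152.8; c'Δl = 47.73; W sinα = 19.9
Slice 3: Δl = 2.2/cos13.6° = 2.263 m; N'_3 = 184·cos13.6° − 26·2.263 = 120.0; c'Δl = 37.12; W sinα = 43.3
Slice 4: Δl = 1.2/cos19.7° = 1.275 m; N'_4 = 90·cos19.7° − 19·1.275 = 60.5; c'Δl = 20.90; W sinα = 30.3
Slice 5: Δl = 3.1/cos27.7° = 3.501 m; N'_5 = 178·cos27.7° − 18·3.501 = 94.6; c'Δl = 57.42; W sinα = 82.7
Slice 6: Δl = 2.7/cos39.7° = 3.509 m; N'_6 = 61·cos39.7° − 9·3.509 = 15.4; c'Δl = 57.55; W sinα = 39.0
Σc'Δl = 258.5 kN/m; ΣN' = 500.4 kN/m; ΣW sinα = 210.8 kN/m
Resisting = 258.5 + 500.4·tan34.6° = 258.5 + 345.2 = 603.8 kN/m
FS = 603.8 / 210.8 = 2.864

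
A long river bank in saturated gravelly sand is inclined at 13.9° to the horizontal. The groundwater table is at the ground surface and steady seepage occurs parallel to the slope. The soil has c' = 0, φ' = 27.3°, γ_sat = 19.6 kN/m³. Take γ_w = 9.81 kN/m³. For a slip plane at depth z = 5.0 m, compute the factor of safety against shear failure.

FS = 1.04

With seepage parallel to the slope and the water table at the surface, the effective normal stress on the slip plane uses the buoyant unit weight γ' = γ_sat − γ_w while the driving shear stress uses γ_sat:
FS = [c' + γ' z cos²β tanφ'] / [γ_sat z sinβ cosβ]
(For c' = 0 this reduces to FS = (γ'/γ_sat)·tanφ'/tanβ.)
γ' = 19.6 − 9.81 = 9.79 kN/m³
Numerator = 0.0 + 9.79·5.0·cos²13.9°·tan27.3° = 0.0 + 9.79·5.0·0.9423·0.5161 = 23.807 kPa
Denominator = 19.6·5.0·sin13.9°·cos13.9° = 19.6·5.0·0.2402·0.9707 = 22.853 kPa
FS = 23.807 / 22.853 = 1.042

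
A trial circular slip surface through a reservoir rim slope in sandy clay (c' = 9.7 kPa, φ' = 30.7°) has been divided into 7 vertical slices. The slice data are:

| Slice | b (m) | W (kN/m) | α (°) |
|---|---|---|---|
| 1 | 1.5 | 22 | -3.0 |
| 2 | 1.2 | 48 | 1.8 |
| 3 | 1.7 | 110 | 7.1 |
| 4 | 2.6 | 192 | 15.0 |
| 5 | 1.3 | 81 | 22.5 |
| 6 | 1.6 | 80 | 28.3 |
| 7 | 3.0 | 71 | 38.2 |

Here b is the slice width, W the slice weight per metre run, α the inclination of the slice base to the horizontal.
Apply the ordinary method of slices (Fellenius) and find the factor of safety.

Ordinary method of slices: FS = Σ[c'·Δl_i + (W_i cosα_i)·tanφ'] / Σ W_i sinα_i, with Δl_i = b_i / cosα_i.
Slice 1: Δl = 1.5/cos(-3.0°) = 1.502 m; N'_1 = 22·cos(-3.0°) = 22.0; c'Δl = 14.57; W sinα = -1.2
Slice 2: Δl = 1.2/cos1.8° = 1.201 m; N'_2 = 48·cos1.8° = 48.0; c'Δl = 11.65; W sinα = 1.5
Slice 3: Δl = 1.7/cos7.1° = 1.713 m; N'_3 = 110·cos7.1° = 109.2; c'Δl = 16.62; W sinα = 13.6
Slice 4: Δl = 2.6/cos15.0° = 2.692 m; N'_4 = 192·cos15.0° = 185.5; c'Δl = 26.11; W sinα = 49.7
Slice 5: Δl = 1.3/cos22.5° = 1.407 m; N'_5 = 81·cos22.5° = 74.8; c'Δl = 13.65; W sinα = 31.0
Slice 6: Δl = 1.6/cos28.3° = 1.817 m; N'_6 = 80·cos28.3° = 70.4; c'Δl = 17.63; W sinα = 37.9
Slice 7: Δl = 3.0/cos38.2° = 3.817 m; N'_7 = 71·cos38.2° = 55.8; c'Δl = 37.03; W sinα = 43.9
Σc'Δl = 137.2 kN/m; ΣN' = 565.6 kN/m; ΣW sinα = 176.5 kN/m
Resisting = 137.2 + 565.6·tan30.7° = 137.2 + 335.8 = 473.1 kN/m
FS = 473.1 / 176.5 = 2.681

FS = 2.68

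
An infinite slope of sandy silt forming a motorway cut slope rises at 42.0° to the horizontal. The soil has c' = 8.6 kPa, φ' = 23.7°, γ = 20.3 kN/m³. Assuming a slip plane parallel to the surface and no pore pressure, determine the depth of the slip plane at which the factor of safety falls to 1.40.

z = 0.93 m

Setting FS = 1.40 in FS = [c' + γz cos²β tanφ'] / [γz sinβ cosβ] and solving for z:
z = c' / [γ cosβ (FS·sinβ − cosβ·tanφ')]
  = 8.6 / [20.3·cos42.0°·(1.40·sin42.0° − cos42.0°·tan23.7°)]
  = 8.6 / [20.3·0.7431·(1.40·0.6691 − 0.7431·0.4390)]
  = 8.6 / 9.2109 = 0.934 m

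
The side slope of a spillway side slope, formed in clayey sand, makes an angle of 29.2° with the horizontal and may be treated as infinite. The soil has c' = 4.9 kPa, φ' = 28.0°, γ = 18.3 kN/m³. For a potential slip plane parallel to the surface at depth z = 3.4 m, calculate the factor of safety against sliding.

FS = 1.14

For an infinite slope with a slip plane parallel to the surface (no pore pressure): FS = [c' + γz cos²β tanφ'] / [γz sinβ cosβ].
γz = 18.3·3.4 = 62.22 kN/m²
Numerator = 4.9 + 62.22·cos²29.2°·tan28.0° = 4.9 + 62.22·0.7620·0.5317 = 30.109 kPa
Denominator = 62.22·sin29.2°·cos29.2° = 62.22·0.4879·0.8729 = 26.497 kPa
FS = 30.109 / 26.497 = 1.136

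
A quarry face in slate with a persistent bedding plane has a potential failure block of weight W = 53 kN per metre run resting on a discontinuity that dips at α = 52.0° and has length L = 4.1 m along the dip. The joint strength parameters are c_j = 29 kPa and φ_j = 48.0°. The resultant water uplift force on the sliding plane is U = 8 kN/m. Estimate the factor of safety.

Resolving the block weight along and normal to the plane and applying the Mohr–Coulomb strength on the joint:
N' = W cosα − U = 53·cos52.0° − 8 = 24.6 kN/m
Driving force T = W sinα = 53·sin52.0° = 41.8 kN/m
Resisting force R = c_j·L + N'·tanφ_j = 29·4.1 + 24.6·tan48.0° = 118.9 + 27.4 = 146.3 kN/m
FS = R / T = 146.3 / 41.8 = 3.502

FS = 3.50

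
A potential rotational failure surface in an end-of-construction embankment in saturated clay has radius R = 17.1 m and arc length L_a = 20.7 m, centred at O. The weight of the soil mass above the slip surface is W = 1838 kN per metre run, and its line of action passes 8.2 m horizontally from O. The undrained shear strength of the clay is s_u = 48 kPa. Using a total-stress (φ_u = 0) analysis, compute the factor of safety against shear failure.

Taking moments about the centre O, the resisting moment is provided by the undrained shear strength acting along the arc:
M_R = s_u·L_a·R = 48·20.70·17.1 = 16990.6 kN·m/m
M_D = W·d = 1838·8.2 = 15071.6 kN·m/m
FS = M_R / M_D = 16990.6 / 15071.6 = 1.127

FS = 1.13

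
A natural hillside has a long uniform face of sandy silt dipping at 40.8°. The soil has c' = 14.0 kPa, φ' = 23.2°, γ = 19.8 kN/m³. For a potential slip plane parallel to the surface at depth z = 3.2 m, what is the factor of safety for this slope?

For an infinite slope with a slip plane parallel to the surface (no pore pressure): FS = [c' + γz cos²β tanφ'] / [γz sinβ cosβ].
γz = 19.8·3.2 = 63.36 kN/m²
Numerator = 14.0 + 63.36·cos²40.8°·tan23.2° = 14.0 + 63.36·0.5730·0.4286 = 29.562 kPa
Denominator = 63.36·sin40.8°·cos40.8° = 63.36·0.6534·0.7570 = 31.340 kPa
FS = 29.562 / 31.340 = 0.943

FS = 0.94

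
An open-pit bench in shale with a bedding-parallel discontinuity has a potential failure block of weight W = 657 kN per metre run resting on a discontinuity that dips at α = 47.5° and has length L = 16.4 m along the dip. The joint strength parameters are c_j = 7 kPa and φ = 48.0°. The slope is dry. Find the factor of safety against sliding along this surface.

FS = 1.25

Resolving the block weight along and normal to the plane and applying the Mohr–Coulomb strength on the joint:
N' = W cosα = 657·cos47.5° = 443.9 kN/m
Driving force T = W sinα = 657·sin47.5° = 484.4 kN/m
Resisting force R = c_j·L + N'·tanφ = 7·16.4 + 443.9·tan48.0° = 114.8 + 493.0 = 607.8 kN/m
FS = R / T = 607.8 / 484.4 = 1.255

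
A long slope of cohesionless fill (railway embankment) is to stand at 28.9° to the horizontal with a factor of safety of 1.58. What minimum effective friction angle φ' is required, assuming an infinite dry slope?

φ' = 41.1°

FS = tanφ'/tanβ ⇒ tanφ' = FS · tanβ = 1.58 · tan28.9° = 0.8722
φ' = arctan(0.8722) = 41.10°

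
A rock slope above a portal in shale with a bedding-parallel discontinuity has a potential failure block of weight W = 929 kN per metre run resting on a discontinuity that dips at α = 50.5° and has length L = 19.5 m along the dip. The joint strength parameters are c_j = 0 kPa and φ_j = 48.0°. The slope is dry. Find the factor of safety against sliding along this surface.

Resolving the block weight along and normal to the plane and applying the Mohr–Coulomb strength on the joint:
N' = W cosα = 929·cos50.5° = 590.9 kN/m
Driving force T = W sinα = 929·sin50.5° = 716.8 kN/m
Resisting force R = c_j·L + N'·tanφ_j = 0·19.5 + 590.9·tan48.0° = 0.0 + 656.3 = 656.3 kN/m
FS = R / T = 656.3 / 716.8 = 0.916

FS = 0.92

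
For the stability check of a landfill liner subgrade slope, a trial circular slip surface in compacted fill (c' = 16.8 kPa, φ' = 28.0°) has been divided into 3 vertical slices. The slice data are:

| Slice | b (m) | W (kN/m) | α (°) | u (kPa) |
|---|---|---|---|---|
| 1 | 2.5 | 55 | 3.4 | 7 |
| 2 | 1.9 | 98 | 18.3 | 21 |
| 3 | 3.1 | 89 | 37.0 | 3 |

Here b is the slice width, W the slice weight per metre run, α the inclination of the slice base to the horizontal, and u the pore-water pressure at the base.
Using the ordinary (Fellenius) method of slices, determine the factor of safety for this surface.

Ordinary method of slices: FS = Σ[c'·Δl_i + (W_i cosα_i − u_i·Δl_i)·tanφ'] / Σ W_i sinα_i, with Δl_i = b_i / cosα_i.
Slice 1: Δl = 2.5/cos3.4° = 2.504 m; N'_1 = 55·cos3.4° − 7·2.504 = 37.4; c'Δl = 42.07; W sinα = 3.3
Slice 2: Δl = 1.9/cos18.3° = 2.001 m; N'_2 = 98·cos18.3° − 21·2.001 = 51.0; c'Δl = 33.62; W sinα = 30.8
Slice 3: Δl = 3.1/cos37.0° = 3.882 m; N'_3 = 89·cos37.0° − 3·3.882 = 59.4; c'Δl = 65.21; W sinα = 53.6
Σc'Δl = 140.9 kN/m; ΣN' = 147.8 kN/m; ΣW sinα = 87.6 kN/m
Resisting = 140.9 + 147.8·tan28.0° = 140.9 + 78.6 = 219.5 kN/m
FS = 219.5 / 87.6 = 2.506

FS = 2.51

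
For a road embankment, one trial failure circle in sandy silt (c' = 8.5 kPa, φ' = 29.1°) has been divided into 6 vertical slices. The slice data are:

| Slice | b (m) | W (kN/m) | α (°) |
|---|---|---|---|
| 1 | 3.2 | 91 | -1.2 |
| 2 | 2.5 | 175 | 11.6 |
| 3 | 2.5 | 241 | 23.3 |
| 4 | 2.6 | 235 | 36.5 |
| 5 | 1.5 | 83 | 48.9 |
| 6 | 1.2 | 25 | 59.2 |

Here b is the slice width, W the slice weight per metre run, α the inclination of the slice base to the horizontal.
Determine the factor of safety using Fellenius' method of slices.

Ordinary method of slices: FS = Σ[c'·Δl_i + (W_i cosα_i)·tanφ'] / Σ W_i sinα_i, with Δl_i = b_i / cosα_i.
Slice 1: Δl = 3.2/cos(-1.2°) = 3.201 m; N'_1 = 91·cos(-1.2°) = 91.0; c'Δl = 27.21; W sinα = -1.9
Slice 2: Δl = 2.5/cos11.6° = 2.552 m; N'_2 = 175·cos11.6° = 171.4; c'Δl = 21.69; W sinα = 35.2
Slice 3: Δl = 2.5/cos23.3° = 2.722 m; N'_3 = 241·cos23.3° = 221.3; c'Δl = 23.14; W sinα = 95.3
Slice 4: Δl = 2.6/cos36.5° = 3.234 m; N'_4 = 235·cos36.5° = 188.9; c'Δl = 27.49; W sinα = 139.8
Slice 5: Δl = 1.5/cos48.9° = 2.282 m; N'_5 = 83·cos48.9° = 54.6; c'Δl = 19.40; W sinα = 62.5
Slice 6: Δl = 1.2/cos59.2° = 2.344 m; N'_6 = 25·cos59.2° = 12.8; c'Δl = 19.92; W sinα = 21.5
Σc'Δl = 138.8 kN/m; ΣN' = 740.0 kN/m; ΣW sinα = 352.4 kN/m
Resisting = 138.8 + 740.0·tan29.1° = 138.8 + 411.9 = 550.7 kN/m
FS = 550.7 / 352.4 = 1.563

FS = 1.56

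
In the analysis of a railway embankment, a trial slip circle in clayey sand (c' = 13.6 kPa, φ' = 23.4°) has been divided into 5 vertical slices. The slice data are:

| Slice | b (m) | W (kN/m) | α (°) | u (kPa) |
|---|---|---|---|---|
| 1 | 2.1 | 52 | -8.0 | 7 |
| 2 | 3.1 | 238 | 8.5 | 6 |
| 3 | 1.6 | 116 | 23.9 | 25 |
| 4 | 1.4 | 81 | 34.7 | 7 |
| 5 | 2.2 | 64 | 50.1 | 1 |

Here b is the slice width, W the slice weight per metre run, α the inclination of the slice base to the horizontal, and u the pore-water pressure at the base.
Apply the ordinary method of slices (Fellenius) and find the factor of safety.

Ordinary method of slices: FS = Σ[c'·Δl_i + (W_i cosα_i − u_i·Δl_i)·tanφ'] / Σ W_i sinα_i, with Δl_i = b_i / cosα_i.
Slice 1: Δl = 2.1/cos(-8.0°) = 2.121 m; N'_1 = 52·cos(-8.0°) − 7·2.121 = 36.6; c'Δl = 28.84; W sinα = -7.2
Slice 2: Δl = 3.1/cos8.5° = 3.134 m; N'_2 = 238·cos8.5° − 6·3.134 = 216.6; c'Δl = 42.63; W sinα = 35.2
Slice 3: Δl = 1.6/cos23.9° = 1.750 m; N'_3 = 116·cos23.9° − 25·1.750 = 62.3; c'Δl = 23.80; W sinα = 47.0
Slice 4: Δl = 1.4/cos34.7° = 1.703 m; N'_4 = 81·cos34.7° − 7·1.703 = 54.7; c'Δl = 23.16; W sinα = 46.1
Slice 5: Δl = 2.2/cos50.1° = 3.430 m; N'_5 = 64·cos50.1° − 1·3.430 = 37.6; c'Δl = 46.64; W sinα = 49.1
Σc'Δl = 165.1 kN/m; ΣN' = 407.8 kN/m; ΣW sinα = 170.1 kN/m
Resisting = 165.1 + 407.8·tan23.4° = 165.1 + 176.5 = 341.6 kN/m
FS = 341.6 / 170.1 = 2.007

FS = 2.01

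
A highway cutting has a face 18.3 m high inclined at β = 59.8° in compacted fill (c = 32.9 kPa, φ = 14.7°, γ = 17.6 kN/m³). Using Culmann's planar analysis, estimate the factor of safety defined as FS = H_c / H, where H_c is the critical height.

FS = 1.16

H_c = (4c/γ) · sinβ cosφ / [1 − cos(β − φ)]
    = (4·32.9/17.6) · sin59.8°·cos14.7° / [1 − cos45.1°]
    = 7.477 · 0.8360 / 0.2941 = 21.25 m
FS = H_c / H = 21.25 / 18.3 = 1.161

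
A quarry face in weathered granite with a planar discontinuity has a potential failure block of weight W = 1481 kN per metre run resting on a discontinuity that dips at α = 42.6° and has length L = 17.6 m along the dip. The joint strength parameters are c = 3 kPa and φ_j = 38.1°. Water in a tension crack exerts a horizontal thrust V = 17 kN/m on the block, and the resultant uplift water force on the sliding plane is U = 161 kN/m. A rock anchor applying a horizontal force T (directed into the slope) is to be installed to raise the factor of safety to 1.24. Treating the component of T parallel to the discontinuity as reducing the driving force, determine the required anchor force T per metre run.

T = 337 kN/m

Resolving forces along and normal to the sliding plane, with the horizontal anchor force T adding T·sinα to the effective normal force and T·cosα acting up the plane against the driving force:
FS = [cL + (W cosα − U − V sinα + T sinα) tanφ_j] / [W sinα + V cosα − T cosα]
Without the anchor: N' = 917.7 kN/m, driving T_d = 1015.0 kN/m, resisting R = 3·17.6 + 917.7·tan38.1° = 772.3 kN/m, FS = 0.76.
Setting FS = 1.24 and solving for T:
1.24·(1015.0 − T cos42.6°) = 772.3 + T sin42.6°·tan38.1°
T·(sin42.6°·tan38.1° + 1.24·cos42.6°) = 1.24·1015.0 − 772.3
T·(0.6769·0.7841 + 1.24·0.7361) = 1258.6 − 772.3 = 486.2
T·1.4435 = 486.2
T = 336.8 kN/m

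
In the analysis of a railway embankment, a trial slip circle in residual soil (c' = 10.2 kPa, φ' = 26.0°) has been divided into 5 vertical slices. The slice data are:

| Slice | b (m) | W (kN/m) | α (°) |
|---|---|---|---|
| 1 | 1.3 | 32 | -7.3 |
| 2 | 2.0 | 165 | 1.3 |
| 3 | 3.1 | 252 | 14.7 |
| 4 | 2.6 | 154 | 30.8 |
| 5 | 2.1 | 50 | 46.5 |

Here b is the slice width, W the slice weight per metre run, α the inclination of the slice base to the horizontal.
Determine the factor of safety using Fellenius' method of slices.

Ordinary method of slices: FS = Σ[c'·Δl_i + (W_i cosα_i)·tanφ'] / Σ W_i sinα_i, with Δl_i = b_i / cosα_i.
Slice 1: Δl = 1.3/cos(-7.3°) = 1.311 m; N'_1 = 32·cos(-7.3°) = 31.7; c'Δl = 13.37; W sinα = -4.1
Slice 2: Δl = 2.0/cos1.3° = 2.001 m; N'_2 = 165·cos1.3° = 165.0; c'Δl = 20.41; W sinα = 3.7
Slice 3: Δl = 3.1/cos14.7° = 3.205 m; N'_3 = 252·cos14.7° = 243.8; c'Δl = 32.69; W sinα = 63.9
Slice 4: Δl = 2.6/cos30.8° = 3.027 m; N'_4 = 154·cos30.8° = 132.3; c'Δl = 30.87; W sinα = 78.9
Slice 5: Δl = 2.1/cos46.5° = 3.051 m; N'_5 = 50·cos46.5° = 34.4; c'Δl = 31.12; W sinα = 36.3
Σc'Δl = 128.5 kN/m; ΣN' = 607.1 kN/m; ΣW sinα = 178.7 kN/m
Resisting = 128.5 + 607.1·tan26.0° = 128.5 + 296.1 = 424.6 kN/m
FS = 424.6 / 178.7 = 2.375

FS = 2.38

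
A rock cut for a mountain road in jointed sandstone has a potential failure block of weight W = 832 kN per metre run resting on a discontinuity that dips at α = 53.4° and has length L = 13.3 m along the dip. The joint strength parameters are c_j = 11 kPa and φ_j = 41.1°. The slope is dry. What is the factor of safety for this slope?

FS = 0.87

Resolving the block weight along and normal to the plane and applying the Mohr–Coulomb strength on the joint:
N' = W cosα = 832·cos53.4° = 496.1 kN/m
Driving force T = W sinα = 832·sin53.4° = 667.9 kN/m
Resisting force R = c_j·L + N'·tanφ_j = 11·13.3 + 496.1·tan41.1° = 146.3 + 432.7 = 579.0 kN/m
FS = R / T = 579.0 / 667.9 = 0.867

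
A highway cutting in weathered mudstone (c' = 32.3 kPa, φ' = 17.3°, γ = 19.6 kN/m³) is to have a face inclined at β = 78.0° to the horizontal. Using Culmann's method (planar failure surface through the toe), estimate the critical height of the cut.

Culmann's analysis gives the critical failure plane at α_cr = (β + φ')/2 = (78.0 + 17.3)/2 = 47.6°, and the critical height
H_c = (4c'/γ) · sinβ cosφ' / [1 − cos(β − φ')]
    = (4·32.3/19.6) · sin78.0°·cos17.3° / [1 − cos(60.7°)]
    = 6.592 · 0.9781·0.9548 / [1 − 0.4894]
    = 6.592 · 0.9339 / 0.5106
    = 12.06 m

H_c = 12.06 m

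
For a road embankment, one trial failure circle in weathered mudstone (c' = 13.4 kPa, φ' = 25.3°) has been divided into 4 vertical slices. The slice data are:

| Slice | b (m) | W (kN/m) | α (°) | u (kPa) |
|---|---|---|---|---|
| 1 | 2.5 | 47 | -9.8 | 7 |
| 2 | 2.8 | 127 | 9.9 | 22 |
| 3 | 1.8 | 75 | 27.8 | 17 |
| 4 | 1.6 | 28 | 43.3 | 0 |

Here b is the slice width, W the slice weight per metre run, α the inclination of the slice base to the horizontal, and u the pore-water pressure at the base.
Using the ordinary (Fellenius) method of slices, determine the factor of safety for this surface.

FS = 2.89

Ordinary method of slices: FS = Σ[c'·Δl_i + (W_i cosα_i − u_i·Δl_i)·tanφ'] / Σ W_i sinα_i, with Δl_i = b_i / cosα_i.
Slice 1: Δl = 2.5/cos(-9.8°) = 2.537 m; N'_1 = 47·cos(-9.8°) − 7·2.537 = 28.6; c'Δl = 34.00; W sinα = -8.0
Slice 2: Δl = 2.8/cos9.9° = 2.842 m; N'_2 = 127·cos9.9° − 22·2.842 = 62.6; c'Δl = 38.09; W sinα = 21.8
Slice 3: Δl = 1.8/cos27.8° = 2.035 m; N'_3 = 75·cos27.8° − 17·2.035 = 31.8; c'Δl = 27.27; W sinα = 35.0
Slice 4: Δl = 1.6/cos43.3° = 2.198 m; N'_4 = 28·cos43.3° − 0·2.198 = 20.4; c'Δl = 29.46; W sinα = 19.2
Σc'Δl = 128.8 kN/m; ΣN' = 143.3 kN/m; ΣW sinα = 68.0 kN/m
Resisting = 128.8 + 143.3·tan25.3° = 128.8 + 67.7 = 196.5 kN/m
FS = 196.5 / 68.0 = 2.889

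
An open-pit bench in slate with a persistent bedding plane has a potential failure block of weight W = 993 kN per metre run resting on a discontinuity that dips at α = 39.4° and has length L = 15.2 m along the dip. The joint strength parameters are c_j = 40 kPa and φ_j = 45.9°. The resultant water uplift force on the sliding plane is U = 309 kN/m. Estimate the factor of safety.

FS = 1.72

Resolving the block weight along and normal to the plane and applying the Mohr–Coulomb strength on the joint:
N' = W cosα − U = 993·cos39.4° − 309 = 458.3 kN/m
Driving force T = W sinα = 993·sin39.4° = 630.3 kN/m
Resisting force R = c_j·L + N'·tanφ_j = 40·15.2 + 458.3·tan45.9° = 608.0 + 473.0 = 1081.0 kN/m
FS = R / T = 1081.0 / 630.3 = 1.715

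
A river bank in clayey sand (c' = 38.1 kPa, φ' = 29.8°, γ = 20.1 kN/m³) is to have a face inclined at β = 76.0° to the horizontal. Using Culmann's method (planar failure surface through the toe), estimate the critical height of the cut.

H_c = 20.74 m

Culmann's analysis gives the critical failure plane at α_cr = (β + φ')/2 = (76.0 + 29.8)/2 = 52.9°, and the critical height
H_c = (4c'/γ) · sinβ cosφ' / [1 − cos(β − φ')]
    = (4·38.1/20.1) · sin76.0°·cos29.8° / [1 − cos(46.2°)]
    = 7.582 · 0.9703·0.8678 / [1 − 0.6921]
    = 7.582 · 0.8420 / 0.3079
    = 20.74 m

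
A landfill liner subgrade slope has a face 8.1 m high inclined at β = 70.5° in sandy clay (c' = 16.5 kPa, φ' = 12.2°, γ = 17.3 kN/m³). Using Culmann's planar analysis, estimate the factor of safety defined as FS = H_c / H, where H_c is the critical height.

H_c = (4c'/γ) · sinβ cosφ' / [1 − cos(β − φ')]
    = (4·16.5/17.3) · sin70.5°·cos12.2° / [1 − cos58.3°]
    = 3.815 · 0.9214 / 0.4745 = 7.41 m
FS = H_c / H = 7.41 / 8.1 = 0.914

FS = 0.91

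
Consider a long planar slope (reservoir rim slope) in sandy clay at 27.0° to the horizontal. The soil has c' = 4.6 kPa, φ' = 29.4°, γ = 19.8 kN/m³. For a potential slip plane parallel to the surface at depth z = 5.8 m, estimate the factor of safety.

FS = 1.20

For an infinite slope with a slip plane parallel to the surface (no pore pressure): FS = [c' + γz cos²β tanφ'] / [γz sinβ cosβ].
γz = 19.8·5.8 = 114.84 kN/m²
Numerator = 4.6 + 114.84·cos²27.0°·tan29.4° = 4.6 + 114.84·0.7939·0.5635 = 55.972 kPa
Denominator = 114.84·sin27.0°·cos27.0° = 114.84·0.4540·0.8910 = 46.454 kPa
FS = 55.972 / 46.454 = 1.205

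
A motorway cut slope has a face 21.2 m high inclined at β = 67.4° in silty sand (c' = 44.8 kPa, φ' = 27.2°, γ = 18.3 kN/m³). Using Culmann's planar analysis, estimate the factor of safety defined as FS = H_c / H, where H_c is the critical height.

H_c = (4c'/γ) · sinβ cosφ' / [1 − cos(β − φ')]
    = (4·44.8/18.3) · sin67.4°·cos27.2° / [1 − cos40.2°]
    = 9.792 · 0.8211 / 0.2362 = 34.04 m
FS = H_c / H = 34.04 / 21.2 = 1.606

FS = 1.61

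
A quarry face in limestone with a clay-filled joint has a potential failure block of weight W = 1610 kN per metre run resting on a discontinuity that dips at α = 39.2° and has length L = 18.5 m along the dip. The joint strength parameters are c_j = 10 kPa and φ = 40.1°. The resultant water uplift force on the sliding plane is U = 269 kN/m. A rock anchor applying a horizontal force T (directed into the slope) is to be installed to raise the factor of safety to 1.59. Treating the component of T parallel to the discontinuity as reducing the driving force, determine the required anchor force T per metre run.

Resolving forces along and normal to the sliding plane, with the horizontal anchor force T adding T·sinα to the effective normal force and T·cosα acting up the plane against the driving force:
FS = [c_jL + (W cosα − U + T sinα) tanφ] / [W sinα − T cosα]
Without the anchor: N' = 978.7 kN/m, driving T_d = 1017.6 kN/m, resisting R = 10·18.5 + 978.7·tan40.1° = 1009.1 kN/m, FS = 0.99.
Setting FS = 1.59 and solving for T:
1.59·(1017.6 − T cos39.2°) = 1009.1 + T sin39.2°·tan40.1°
T·(sin39.2°·tan40.1° + 1.59·cos39.2°) = 1.59·1017.6 − 1009.1
T·(0.6320·0.8421 + 1.59·0.7749) = 1617.9 − 1009.1 = 608.8
T·1.7644 = 608.8
T = 345.1 kN/m

T = 345 kN/m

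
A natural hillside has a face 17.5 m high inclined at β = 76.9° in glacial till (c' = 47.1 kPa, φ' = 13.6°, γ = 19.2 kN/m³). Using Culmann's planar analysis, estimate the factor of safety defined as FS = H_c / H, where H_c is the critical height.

FS = 0.96

H_c = (4c'/γ) · sinβ cosφ' / [1 − cos(β − φ')]
    = (4·47.1/19.2) · sin76.9°·cos13.6° / [1 − cos63.3°]
    = 9.812 · 0.9467 / 0.5507 = 16.87 m
FS = H_c / H = 16.87 / 17.5 = 0.964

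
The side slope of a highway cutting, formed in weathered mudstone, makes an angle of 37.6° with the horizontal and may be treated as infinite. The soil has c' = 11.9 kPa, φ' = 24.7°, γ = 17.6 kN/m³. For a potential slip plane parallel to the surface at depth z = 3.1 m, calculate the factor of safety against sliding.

For an infinite slope with a slip plane parallel to the surface (no pore pressure): FS = [c' + γz cos²β tanφ'] / [γz sinβ cosβ].
γz = 17.6·3.1 = 54.56 kN/m²
Numerator = 11.9 + 54.56·cos²37.6°·tan24.7° = 11.9 + 54.56·0.6277·0.4599 = 27.653 kPa
Denominator = 54.56·sin37.6°·cos37.6° = 54.56·0.6101·0.7923 = 26.375 kPa
FS = 27.653 / 26.375 = 1.048

FS = 1.05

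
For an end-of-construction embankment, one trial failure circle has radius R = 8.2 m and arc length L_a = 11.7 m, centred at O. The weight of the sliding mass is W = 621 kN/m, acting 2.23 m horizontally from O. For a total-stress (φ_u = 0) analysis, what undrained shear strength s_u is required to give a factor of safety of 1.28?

FS = s_u·L_a·R / (W·d), so s_u = FS·W·d / (L_a·R).
s_u = 1.28·621·2.23 / (11.70·8.2) = 1772.6 / 95.94 = 18.48 kPa

s_u = 18.5 kPa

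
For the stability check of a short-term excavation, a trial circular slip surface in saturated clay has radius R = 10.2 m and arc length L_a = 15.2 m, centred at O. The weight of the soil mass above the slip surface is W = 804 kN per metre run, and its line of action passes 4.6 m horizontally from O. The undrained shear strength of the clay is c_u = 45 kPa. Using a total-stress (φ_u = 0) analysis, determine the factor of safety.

Taking moments about the centre O, the resisting moment is provided by the undrained shear strength acting along the arc:
M_R = c_u·L_a·R = 45·15.20·10.2 = 6976.8 kN·m/m
M_D = W·d = 804·4.6 = 3698.4 kN·m/m
FS = M_R / M_D = 6976.8 / 3698.4 = 1.886

FS = 1.89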